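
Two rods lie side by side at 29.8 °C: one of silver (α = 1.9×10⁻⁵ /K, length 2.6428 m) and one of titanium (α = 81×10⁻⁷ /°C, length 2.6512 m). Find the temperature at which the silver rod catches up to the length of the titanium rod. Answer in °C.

T = 322.1 °C

L₁(1 + α₁ΔT) = L₂(1 + α₂ΔT) ⇒ ΔT = (L₂ − L₁)/(α₁L₁ − α₂L₂)
L₂ − L₁ = 2.6512 − 2.6428 = 8.40×10⁻³ m
α₁L₁ − α₂L₂ = 1.9×10⁻⁵×2.6428 − 81×10⁻⁷×2.6512 = 2.873848×10⁻⁵ m/K
ΔT = 8.40×10⁻³ / 2.873848×10⁻⁵ = 292.291 K
T = 29.8 + 292.291 = 322.091 °C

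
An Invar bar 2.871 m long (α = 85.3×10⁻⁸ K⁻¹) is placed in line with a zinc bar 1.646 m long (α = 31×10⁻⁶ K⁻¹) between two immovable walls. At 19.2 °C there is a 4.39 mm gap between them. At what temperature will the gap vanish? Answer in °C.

Gap closes when ΔL₁ + ΔL₂ = 4.39 mm = 4.39×10⁻³ m
(α₁L₁ + α₂L₂)ΔT = g
α₁L₁ + α₂L₂ = 85.3×10⁻⁸×2.871 + 31×10⁻⁶×1.646 = 5.3474963×10⁻⁵ m/K
ΔT = 4.39×10⁻³ / 5.3474963×10⁻⁵ = 82.09 K
T = 19.2 + 82.09 = 101.29 °C

T = 101 °C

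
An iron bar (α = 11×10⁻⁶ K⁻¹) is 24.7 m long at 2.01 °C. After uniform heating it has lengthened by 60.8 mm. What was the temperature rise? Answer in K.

ΔL = αL₀ΔT ⇒ ΔT = ΔL / (αL₀)
ΔT = 60.8×10⁻³ m / (11×10⁻⁶ × 24.7 m) = 223.78 K

ΔT = 224 K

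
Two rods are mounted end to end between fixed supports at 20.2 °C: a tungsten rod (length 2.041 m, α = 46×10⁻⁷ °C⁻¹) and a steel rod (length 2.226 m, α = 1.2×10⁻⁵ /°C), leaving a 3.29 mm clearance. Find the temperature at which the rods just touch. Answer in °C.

α₁L₁ = 9.3886×10⁻⁶ m/K, α₂L₂ = 2.6712×10⁻⁵ m/K → total 3.61006×10⁻⁵ m/K
ΔT = g/(α₁L₁+α₂L₂) = 3.29×10⁻³ / 3.61006×10⁻⁵ = 91.13 K
T = 20.2 + 91.13 = 111.33 °C

T = 111 °C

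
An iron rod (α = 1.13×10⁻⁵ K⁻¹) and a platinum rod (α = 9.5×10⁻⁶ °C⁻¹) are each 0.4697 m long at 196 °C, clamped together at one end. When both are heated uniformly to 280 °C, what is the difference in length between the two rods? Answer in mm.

0.0710 mm

ΔT = 84 K
iron: ΔL = 1.13×10⁻⁵ × 0.4697 m × 84 = 4.4584×10⁻⁴ m = 0.44584 mm
platinum: ΔL = 9.5×10⁻⁶ × 0.4697 m × 84 = 3.7482×10⁻⁴ m = 0.37482 mm
difference = 0.44584 − 0.37482 = 0.07102 mm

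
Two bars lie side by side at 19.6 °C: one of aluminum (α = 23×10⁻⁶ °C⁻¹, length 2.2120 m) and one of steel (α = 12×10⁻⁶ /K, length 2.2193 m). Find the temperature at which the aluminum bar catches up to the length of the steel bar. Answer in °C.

T = 320.7 °C

L₁(1 + α₁ΔT) = L₂(1 + α₂ΔT) ⇒ ΔT = (L₂ − L₁)/(α₁L₁ − α₂L₂)
L₂ − L₁ = 2.2193 − 2.2120 = 7.30×10⁻³ m
α₁L₁ − α₂L₂ = 23×10⁻⁶×2.2120 − 12×10⁻⁶×2.2193 = 2.42444×10⁻⁵ m/K
ΔT = 7.30×10⁻³ / 2.42444×10⁻⁵ = 301.100 K
T = 19.6 + 301.100 = 320.700 °C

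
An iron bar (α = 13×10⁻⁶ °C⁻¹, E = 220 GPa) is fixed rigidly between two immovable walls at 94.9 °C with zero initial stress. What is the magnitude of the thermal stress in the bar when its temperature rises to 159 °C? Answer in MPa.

σ = 183 MPa

Fully constrained: the free strain ε = αΔT is blocked, so σ = Eε = EαΔT.
|ΔT| = 64.1 K
σ = 220×10⁹ × 13×10⁻⁶ × 64.1 = 1.83×10⁸ Pa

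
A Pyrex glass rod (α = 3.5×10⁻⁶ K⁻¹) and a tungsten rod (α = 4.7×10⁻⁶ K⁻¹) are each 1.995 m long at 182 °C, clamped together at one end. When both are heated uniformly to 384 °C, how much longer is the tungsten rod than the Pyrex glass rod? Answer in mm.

0.484 mm

ΔT = 202 K
Pyrex glass: ΔL = 3.5×10⁻⁶ × 1.995 m × 202 = 1.4105×10⁻³ m = 1.4105 mm
tungsten: ΔL = 4.7×10⁻⁶ × 1.995 m × 202 = 1.8941×10⁻³ m = 1.8941 mm
difference = 1.8941 − 1.4105 = 0.4836 mm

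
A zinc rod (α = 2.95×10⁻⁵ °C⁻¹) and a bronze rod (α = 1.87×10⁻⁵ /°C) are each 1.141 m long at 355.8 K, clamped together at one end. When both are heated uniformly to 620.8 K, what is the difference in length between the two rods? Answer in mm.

ΔT = 265.0 K
zinc: ΔL = 2.95×10⁻⁵ × 1.141 m × 265.0 = 8.9198×10⁻³ m = 8.9198 mm
bronze: ΔL = 1.87×10⁻⁵ × 1.141 m × 265.0 = 5.6542×10⁻³ m = 5.6542 mm
difference = 8.9198 − 5.6542 = 3.2656 mm

3.27 mm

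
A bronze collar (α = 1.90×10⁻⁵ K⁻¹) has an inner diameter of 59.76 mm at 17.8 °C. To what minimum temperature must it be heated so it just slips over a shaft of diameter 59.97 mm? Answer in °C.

T = 203 °C

Required Δd = 59.97 − 59.76 = 0.21 mm
Δd = αd₀ΔT ⇒ ΔT = Δd/(αd₀) = 0.21 / (1.90×10⁻⁵ × 59.76) = 184.95 K
T_min = 17.8 + 184.95 = 202.75 °C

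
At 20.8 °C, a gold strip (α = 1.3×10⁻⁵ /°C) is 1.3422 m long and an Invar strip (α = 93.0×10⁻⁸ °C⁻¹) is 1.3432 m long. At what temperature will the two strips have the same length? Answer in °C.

L₁(1 + α₁ΔT) = L₂(1 + α₂ΔT) ⇒ ΔT = (L₂ − L₁)/(α₁L₁ − α₂L₂)
L₂ − L₁ = 1.3432 − 1.3422 = 1.00×10⁻³ m
α₁L₁ − α₂L₂ = 1.3×10⁻⁵×1.3422 − 93.0×10⁻⁸×1.3432 = 1.6199424×10⁻⁵ m/K
ΔT = 1.00×10⁻³ / 1.6199424×10⁻⁵ = 61.7306 K
T = 20.8 + 61.7306 = 82.5306 °C

T = 82.53 °C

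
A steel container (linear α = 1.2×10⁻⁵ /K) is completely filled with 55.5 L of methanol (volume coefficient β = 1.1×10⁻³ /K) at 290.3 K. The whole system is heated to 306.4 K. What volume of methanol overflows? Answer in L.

The container also expands: β_container ≈ 3α = 3.6×10⁻⁵ /K
Net overflow = V₀(β_liq − 3α_cont)ΔT
β − 3α = 1.10×10⁻³ − 3.6×10⁻⁵ = 1.064×10⁻³ /K; ΔT = 16.1 K
ΔV = 55.5 × 1.064×10⁻³ × 16.1 = 0.951 L

0.951 L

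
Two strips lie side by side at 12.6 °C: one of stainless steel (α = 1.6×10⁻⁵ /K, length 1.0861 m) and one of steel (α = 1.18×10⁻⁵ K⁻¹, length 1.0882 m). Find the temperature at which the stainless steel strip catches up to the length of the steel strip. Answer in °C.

L₁(1 + α₁ΔT) = L₂(1 + α₂ΔT) ⇒ ΔT = (L₂ − L₁)/(α₁L₁ − α₂L₂)
L₂ − L₁ = 1.0882 − 1.0861 = 2.10×10⁻³ m
α₁L₁ − α₂L₂ = 1.6×10⁻⁵×1.0861 − 1.18×10⁻⁵×1.0882 = 4.53684×10⁻⁶ m/K
ΔT = 2.10×10⁻³ / 4.53684×10⁻⁶ = 462.877 K
T = 12.6 + 462.877 = 475.477 °C

T = 475.5 °C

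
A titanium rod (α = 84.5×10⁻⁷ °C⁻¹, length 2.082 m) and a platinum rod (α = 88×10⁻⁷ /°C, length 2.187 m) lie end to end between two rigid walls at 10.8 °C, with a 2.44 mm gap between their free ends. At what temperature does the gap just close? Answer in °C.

α₁L₁ = 1.75929×10⁻⁵ m/K, α₂L₂ = 1.92456×10⁻⁵ m/K → total 3.68385×10⁻⁵ m/K
ΔT = g/(α₁L₁+α₂L₂) = 2.44×10⁻³ / 3.68385×10⁻⁵ = 66.235 K
T = 10.8 + 66.235 = 77.035 °C

T = 77.0 °C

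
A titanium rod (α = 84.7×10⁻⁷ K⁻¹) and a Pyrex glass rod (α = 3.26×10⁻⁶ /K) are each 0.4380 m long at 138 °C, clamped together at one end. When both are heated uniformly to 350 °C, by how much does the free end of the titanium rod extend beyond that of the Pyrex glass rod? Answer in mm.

0.484 mm

ΔT = 212 K
titanium: ΔL = 84.7×10⁻⁷ × 0.4380 m × 212 = 7.8649×10⁻⁴ m = 0.78649 mm
Pyrex glass: ΔL = 3.26×10⁻⁶ × 0.4380 m × 212 = 3.0271×10⁻⁴ m = 0.30271 mm
difference = 0.78649 − 0.30271 = 0.48378 mm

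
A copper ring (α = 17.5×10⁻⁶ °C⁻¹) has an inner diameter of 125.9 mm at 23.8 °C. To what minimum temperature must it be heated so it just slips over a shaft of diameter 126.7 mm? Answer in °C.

Required Δd = 126.7 − 125.9 = 0.8 mm
Δd = αd₀ΔT ⇒ ΔT = Δd/(αd₀) = 0.8 / (17.5×10⁻⁶ × 125.9) = 363.10 K
T_min = 23.8 + 363.10 = 386.90 °C

T = 387 °C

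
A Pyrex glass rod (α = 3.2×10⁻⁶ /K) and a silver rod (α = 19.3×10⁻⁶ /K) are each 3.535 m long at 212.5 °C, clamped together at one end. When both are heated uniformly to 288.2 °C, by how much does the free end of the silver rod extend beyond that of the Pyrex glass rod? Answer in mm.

4.31 mm

ΔT = 75.7 K
Pyrex glass: ΔL = 3.2×10⁻⁶ × 3.535 m × 75.7 = 8.5632×10⁻⁴ m = 0.85632 mm
silver: ΔL = 19.3×10⁻⁶ × 3.535 m × 75.7 = 5.1647×10⁻³ m = 5.1647 mm
difference = 5.1647 − 0.85632 = 4.30838 mm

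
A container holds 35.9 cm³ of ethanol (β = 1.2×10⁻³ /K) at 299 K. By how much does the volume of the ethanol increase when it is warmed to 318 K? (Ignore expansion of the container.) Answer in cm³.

ΔV = 0.819 cm³

|ΔT| = |318 − 299| = 19 K
ΔV = βV₀ΔT = (1.2×10⁻³)(35.9)(19) = 0.819 cm³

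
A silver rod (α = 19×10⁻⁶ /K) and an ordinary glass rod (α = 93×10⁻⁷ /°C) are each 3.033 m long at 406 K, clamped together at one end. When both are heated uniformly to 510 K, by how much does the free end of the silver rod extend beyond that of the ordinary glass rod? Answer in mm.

ΔT = 104 K
silver: ΔL = 19×10⁻⁶ × 3.033 m × 104 = 5.9932×10⁻³ m = 5.9932 mm
ordinary glass: ΔL = 93×10⁻⁷ × 3.033 m × 104 = 2.9335×10⁻³ m = 2.9335 mm
difference = 5.9932 − 2.9335 = 3.0597 mm

3.06 mm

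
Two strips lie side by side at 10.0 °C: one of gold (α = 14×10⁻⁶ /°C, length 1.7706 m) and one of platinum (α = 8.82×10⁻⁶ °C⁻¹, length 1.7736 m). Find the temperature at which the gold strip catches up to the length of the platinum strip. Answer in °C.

T = 338.0 °C

Equal length when α₁L₁ΔT − α₂L₂ΔT = L₂ − L₁ = 3.00×10⁻³ m
α₁L₁ = 2.47884×10⁻⁵, α₂L₂ = 1.5643152×10⁻⁵ → Δ(αL) = 9.145248×10⁻⁶ m/K
ΔT = 3.00×10⁻³ / 9.145248×10⁻⁶ = 328.039 K, so T = 10.0 + 328.039 = 338.039 °C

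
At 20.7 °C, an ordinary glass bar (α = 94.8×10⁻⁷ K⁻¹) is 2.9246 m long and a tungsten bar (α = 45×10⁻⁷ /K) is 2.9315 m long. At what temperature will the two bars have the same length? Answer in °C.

L₁(1 + α₁ΔT) = L₂(1 + α₂ΔT) ⇒ ΔT = (L₂ − L₁)/(α₁L₁ − α₂L₂)
L₂ − L₁ = 2.9315 − 2.9246 = 6.90×10⁻³ m
α₁L₁ − α₂L₂ = 94.8×10⁻⁷×2.9246 − 45×10⁻⁷×2.9315 = 1.4533458×10⁻⁵ m/K
ΔT = 6.90×10⁻³ / 1.4533458×10⁻⁵ = 474.767 K
T = 20.7 + 474.767 = 495.467 °C

T = 495.5 °C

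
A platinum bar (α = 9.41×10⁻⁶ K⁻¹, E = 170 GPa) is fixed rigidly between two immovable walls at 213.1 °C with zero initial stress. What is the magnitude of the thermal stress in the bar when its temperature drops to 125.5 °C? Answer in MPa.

σ = 140 MPa

Fully constrained: the free strain ε = αΔT is blocked, so σ = Eε = EαΔT.
|ΔT| = 87.6 K
σ = 170×10⁹ × 9.41×10⁻⁶ × 87.6 = 1.40×10⁸ Pa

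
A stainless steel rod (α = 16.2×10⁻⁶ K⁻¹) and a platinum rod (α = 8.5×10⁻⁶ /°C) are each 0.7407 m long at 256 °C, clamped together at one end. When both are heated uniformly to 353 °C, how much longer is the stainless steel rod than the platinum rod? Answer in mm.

0.553 mm

ΔT = 97 K
stainless steel: ΔL = 16.2×10⁻⁶ × 0.7407 m × 97 = 1.1639×10⁻³ m = 1.1639 mm
platinum: ΔL = 8.5×10⁻⁶ × 0.7407 m × 97 = 6.1071×10⁻⁴ m = 0.61071 mm
difference = 1.1639 − 0.61071 = 0.55319 mm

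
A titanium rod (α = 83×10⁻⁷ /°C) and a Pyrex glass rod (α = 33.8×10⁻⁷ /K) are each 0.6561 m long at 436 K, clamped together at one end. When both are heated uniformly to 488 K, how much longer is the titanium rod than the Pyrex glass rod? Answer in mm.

0.168 mm

ΔT = 52 K
titanium: ΔL = 83×10⁻⁷ × 0.6561 m × 52 = 2.8317×10⁻⁴ m = 0.28317 mm
Pyrex glass: ΔL = 33.8×10⁻⁷ × 0.6561 m × 52 = 1.1532×10⁻⁴ m = 0.11532 mm
difference = 0.28317 − 0.11532 = 0.16785 mm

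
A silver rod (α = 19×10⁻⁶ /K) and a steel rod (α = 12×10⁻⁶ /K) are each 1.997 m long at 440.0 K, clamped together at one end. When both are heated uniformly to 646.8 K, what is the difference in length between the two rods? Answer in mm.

ΔT = 206.8 K
silver: ΔL = 19×10⁻⁶ × 1.997 m × 206.8 = 7.8466×10⁻³ m = 7.8466 mm
steel: ΔL = 12×10⁻⁶ × 1.997 m × 206.8 = 4.9558×10⁻³ m = 4.9558 mm
difference = 7.8466 − 4.9558 = 2.8908 mm

2.89 mm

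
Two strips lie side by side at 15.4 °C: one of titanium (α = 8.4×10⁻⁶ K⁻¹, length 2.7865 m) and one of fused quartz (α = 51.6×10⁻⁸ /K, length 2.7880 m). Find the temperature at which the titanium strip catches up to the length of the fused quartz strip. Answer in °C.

L₁(1 + α₁ΔT) = L₂(1 + α₂ΔT) ⇒ ΔT = (L₂ − L₁)/(α₁L₁ − α₂L₂)
L₂ − L₁ = 2.7880 − 2.7865 = 1.50×10⁻³ m
α₁L₁ − α₂L₂ = 8.4×10⁻⁶×2.7865 − 51.6×10⁻⁸×2.7880 = 2.1967992×10⁻⁵ m/K
ΔT = 1.50×10⁻³ / 2.1967992×10⁻⁵ = 68.2812 K
T = 15.4 + 68.2812 = 83.6812 °C

T = 83.68 °C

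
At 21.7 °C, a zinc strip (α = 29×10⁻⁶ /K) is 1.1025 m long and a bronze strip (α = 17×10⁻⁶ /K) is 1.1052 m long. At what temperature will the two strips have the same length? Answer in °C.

Equal length when α₁L₁ΔT − α₂L₂ΔT = L₂ − L₁ = 2.70×10⁻³ m
α₁L₁ = 3.19725×10⁻⁵, α₂L₂ = 1.87884×10⁻⁵ → Δ(αL) = 1.31841×10⁻⁵ m/K
ΔT = 2.70×10⁻³ / 1.31841×10⁻⁵ = 204.792 K, so T = 21.7 + 204.792 = 226.492 °C

T = 226.5 °C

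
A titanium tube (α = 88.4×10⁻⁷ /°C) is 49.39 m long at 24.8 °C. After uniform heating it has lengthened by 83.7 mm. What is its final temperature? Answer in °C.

ΔL = αL₀ΔT ⇒ ΔT = ΔL / (αL₀)
ΔT = 83.7×10⁻³ m / (88.4×10⁻⁷ × 49.39 m) = 191.71 K
T = 24.8 + 191.71 = 216.51 °C

T = 217 °C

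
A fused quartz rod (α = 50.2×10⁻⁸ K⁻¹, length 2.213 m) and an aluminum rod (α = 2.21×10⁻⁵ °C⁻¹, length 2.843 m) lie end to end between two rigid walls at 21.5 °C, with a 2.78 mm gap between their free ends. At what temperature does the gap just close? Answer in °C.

T = 65.0 °C

α₁L₁ = 1.110926×10⁻⁶ m/K, α₂L₂ = 6.28303×10⁻⁵ m/K → total 6.3941226×10⁻⁵ m/K
ΔT = g/(α₁L₁+α₂L₂) = 2.78×10⁻³ / 6.3941226×10⁻⁵ = 43.477 K
T = 21.5 + 43.477 = 64.977 °C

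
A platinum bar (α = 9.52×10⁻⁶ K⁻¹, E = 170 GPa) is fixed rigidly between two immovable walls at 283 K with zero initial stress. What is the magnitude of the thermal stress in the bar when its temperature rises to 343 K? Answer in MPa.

σ = 97.1 MPa

Fully constrained: the free strain ε = αΔT is blocked, so σ = Eε = EαΔT.
|ΔT| = 60 K
σ = 170×10⁹ × 9.52×10⁻⁶ × 60 = 9.71×10⁷ Pa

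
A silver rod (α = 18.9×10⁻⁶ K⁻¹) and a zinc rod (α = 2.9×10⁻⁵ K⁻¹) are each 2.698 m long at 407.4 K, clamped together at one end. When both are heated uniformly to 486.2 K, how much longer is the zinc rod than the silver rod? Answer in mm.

ΔT = 78.8 K
silver: ΔL = 18.9×10⁻⁶ × 2.698 m × 78.8 = 4.0182×10⁻³ m = 4.0182 mm
zinc: ΔL = 2.9×10⁻⁵ × 2.698 m × 78.8 = 6.1655×10⁻³ m = 6.1655 mm
difference = 6.1655 − 4.0182 = 2.1473 mm

2.15 mm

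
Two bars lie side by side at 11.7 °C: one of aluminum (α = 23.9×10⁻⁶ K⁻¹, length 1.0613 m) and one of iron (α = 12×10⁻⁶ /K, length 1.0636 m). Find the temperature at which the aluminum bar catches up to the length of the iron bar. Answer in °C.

Equal length when α₁L₁ΔT − α₂L₂ΔT = L₂ − L₁ = 2.30×10⁻³ m
α₁L₁ = 2.536507×10⁻⁵, α₂L₂ = 1.27632×10⁻⁵ → Δ(αL) = 1.260187×10⁻⁵ m/K
ΔT = 2.30×10⁻³ / 1.260187×10⁻⁵ = 182.513 K, so T = 11.7 + 182.513 = 194.213 °C

T = 194.2 °C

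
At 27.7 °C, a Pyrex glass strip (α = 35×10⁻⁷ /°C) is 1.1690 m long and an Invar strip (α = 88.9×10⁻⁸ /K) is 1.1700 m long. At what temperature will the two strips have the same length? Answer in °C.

Equal length when α₁L₁ΔT − α₂L₂ΔT = L₂ − L₁ = 1.00×10⁻³ m
α₁L₁ = 4.0915×10⁻⁶, α₂L₂ = 1.04013×10⁻⁶ → Δ(αL) = 3.05137×10⁻⁶ m/K
ΔT = 1.00×10⁻³ / 3.05137×10⁻⁶ = 327.722 K, so T = 27.7 + 327.722 = 355.422 °C

T = 355.4 °C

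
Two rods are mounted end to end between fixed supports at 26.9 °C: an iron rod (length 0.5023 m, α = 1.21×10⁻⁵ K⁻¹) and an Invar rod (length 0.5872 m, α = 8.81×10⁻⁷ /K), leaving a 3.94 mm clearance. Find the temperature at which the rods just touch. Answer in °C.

α₁L₁ = 6.07783×10⁻⁶ m/K, α₂L₂ = 5.173232×10⁻⁷ m/K → total 6.5951532×10⁻⁶ m/K
ΔT = g/(α₁L₁+α₂L₂) = 3.94×10⁻³ / 6.5951532×10⁻⁶ = 597.41 K
T = 26.9 + 597.41 = 624.31 °C

T = 624 °C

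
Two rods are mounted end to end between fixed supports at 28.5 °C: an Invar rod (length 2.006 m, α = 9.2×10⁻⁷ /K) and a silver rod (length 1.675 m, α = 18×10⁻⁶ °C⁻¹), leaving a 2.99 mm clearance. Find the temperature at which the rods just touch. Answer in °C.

T = 122 °C

α₁L₁ = 1.84552×10⁻⁶ m/K, α₂L₂ = 3.015×10⁻⁵ m/K → total 3.199552×10⁻⁵ m/K
ΔT = g/(α₁L₁+α₂L₂) = 2.99×10⁻³ / 3.199552×10⁻⁵ = 93.45 K
T = 28.5 + 93.45 = 121.95 °C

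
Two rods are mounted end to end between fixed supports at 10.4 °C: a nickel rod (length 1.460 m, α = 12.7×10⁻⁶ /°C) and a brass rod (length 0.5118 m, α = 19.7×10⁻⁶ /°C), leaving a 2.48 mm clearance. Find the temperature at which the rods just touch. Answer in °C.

α₁L₁ = 1.8542×10⁻⁵ m/K, α₂L₂ = 1.008246×10⁻⁵ m/K → total 2.862446×10⁻⁵ m/K
ΔT = g/(α₁L₁+α₂L₂) = 2.48×10⁻³ / 2.862446×10⁻⁵ = 86.639 K
T = 10.4 + 86.639 = 97.039 °C

T = 97.0 °C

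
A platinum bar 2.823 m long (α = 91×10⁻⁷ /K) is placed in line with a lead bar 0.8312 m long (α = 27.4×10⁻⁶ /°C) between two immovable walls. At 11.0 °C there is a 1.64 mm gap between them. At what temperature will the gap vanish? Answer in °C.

T = 44.8 °C

α₁L₁ = 2.56893×10⁻⁵ m/K, α₂L₂ = 2.277488×10⁻⁵ m/K → total 4.846418×10⁻⁵ m/K
ΔT = g/(α₁L₁+α₂L₂) = 1.64×10⁻³ / 4.846418×10⁻⁵ = 33.839 K
T = 11.0 + 33.839 = 44.839 °C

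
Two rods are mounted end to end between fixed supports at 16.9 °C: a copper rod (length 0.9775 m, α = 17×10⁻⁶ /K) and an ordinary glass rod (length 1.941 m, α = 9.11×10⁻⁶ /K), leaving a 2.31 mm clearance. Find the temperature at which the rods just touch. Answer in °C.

T = 84.2 °C

α₁L₁ = 1.66175×10⁻⁵ m/K, α₂L₂ = 1.768251×10⁻⁵ m/K → total 3.430001×10⁻⁵ m/K
ΔT = g/(α₁L₁+α₂L₂) = 2.31×10⁻³ / 3.430001×10⁻⁵ = 67.347 K
T = 16.9 + 67.347 = 84.247 °C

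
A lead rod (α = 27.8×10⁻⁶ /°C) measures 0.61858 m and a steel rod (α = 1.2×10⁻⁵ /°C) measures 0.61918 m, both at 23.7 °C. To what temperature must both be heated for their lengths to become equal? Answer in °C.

T = 85.14 °C

Equal length when α₁L₁ΔT − α₂L₂ΔT = L₂ − L₁ = 6.00×10⁻⁴ m
α₁L₁ = 1.7196524×10⁻⁵, α₂L₂ = 7.43016×10⁻⁶ → Δ(αL) = 9.766364×10⁻⁶ m/K
ΔT = 6.00×10⁻⁴ / 9.766364×10⁻⁶ = 61.4354 K, so T = 23.7 + 61.4354 = 85.1354 °C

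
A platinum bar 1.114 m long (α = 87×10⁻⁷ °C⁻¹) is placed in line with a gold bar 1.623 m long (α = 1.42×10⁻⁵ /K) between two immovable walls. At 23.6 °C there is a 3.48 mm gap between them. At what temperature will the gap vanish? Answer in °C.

T = 130 °C

Gap closes when ΔL₁ + ΔL₂ = 3.48 mm = 3.48×10⁻³ m
(α₁L₁ + α₂L₂)ΔT = g
α₁L₁ + α₂L₂ = 87×10⁻⁷×1.114 + 1.42×10⁻⁵×1.623 = 3.27384×10⁻⁵ m/K
ΔT = 3.48×10⁻³ / 3.27384×10⁻⁵ = 106.30 K
T = 23.6 + 106.30 = 129.90 °C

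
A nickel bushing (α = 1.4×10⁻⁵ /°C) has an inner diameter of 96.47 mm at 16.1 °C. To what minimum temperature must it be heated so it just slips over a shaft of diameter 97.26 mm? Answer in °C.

Required Δd = 97.26 − 96.47 = 0.79 mm
Δd = αd₀ΔT ⇒ ΔT = Δd/(αd₀) = 0.79 / (1.4×10⁻⁵ × 96.47) = 584.93 K
T_min = 16.1 + 584.93 = 601.03 °C

T = 601 °C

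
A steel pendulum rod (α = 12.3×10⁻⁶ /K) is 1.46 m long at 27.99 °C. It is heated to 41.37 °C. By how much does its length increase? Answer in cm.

|ΔT| = |41.37 − 27.99| = 13.38 K
ΔL = αL₀ΔT = (12.3×10⁻⁶)(1.46)(13.38) = 2.40×10⁻⁴ m

ΔL = 0.0240 cm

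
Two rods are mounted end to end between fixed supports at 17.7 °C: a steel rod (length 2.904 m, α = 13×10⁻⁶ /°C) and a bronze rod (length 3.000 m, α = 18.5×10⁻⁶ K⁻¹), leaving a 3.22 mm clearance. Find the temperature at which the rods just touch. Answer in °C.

Gap closes when ΔL₁ + ΔL₂ = 3.22 mm = 3.22×10⁻³ m
(α₁L₁ + α₂L₂)ΔT = g
α₁L₁ + α₂L₂ = 13×10⁻⁶×2.904 + 18.5×10⁻⁶×3.000 = 9.3252×10⁻⁵ m/K
ΔT = 3.22×10⁻³ / 9.3252×10⁻⁵ = 34.530 K
T = 17.7 + 34.530 = 52.230 °C

T = 52.2 °C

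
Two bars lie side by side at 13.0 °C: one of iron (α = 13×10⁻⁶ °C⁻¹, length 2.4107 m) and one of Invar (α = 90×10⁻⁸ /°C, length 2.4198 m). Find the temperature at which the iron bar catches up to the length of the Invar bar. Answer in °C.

T = 325.1 °C

L₁(1 + α₁ΔT) = L₂(1 + α₂ΔT) ⇒ ΔT = (L₂ − L₁)/(α₁L₁ − α₂L₂)
L₂ − L₁ = 2.4198 − 2.4107 = 9.10×10⁻³ m
α₁L₁ − α₂L₂ = 13×10⁻⁶×2.4107 − 90×10⁻⁸×2.4198 = 2.916128×10⁻⁵ m/K
ΔT = 9.10×10⁻³ / 2.916128×10⁻⁵ = 312.058 K
T = 13.0 + 312.058 = 325.058 °C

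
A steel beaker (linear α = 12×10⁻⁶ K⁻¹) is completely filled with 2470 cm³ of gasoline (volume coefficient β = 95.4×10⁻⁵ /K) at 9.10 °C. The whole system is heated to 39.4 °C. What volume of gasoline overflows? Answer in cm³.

The beaker also expands: β_container ≈ 3α = 3.6×10⁻⁵ /K
Net overflow = V₀(β_liq − 3α_cont)ΔT
β − 3α = 9.54×10⁻⁴ − 3.6×10⁻⁵ = 9.18×10⁻⁴ /K; ΔT = 30.30 K
ΔV = 2470 × 9.18×10⁻⁴ × 30.30 = 68.7 cm³

68.7 cm³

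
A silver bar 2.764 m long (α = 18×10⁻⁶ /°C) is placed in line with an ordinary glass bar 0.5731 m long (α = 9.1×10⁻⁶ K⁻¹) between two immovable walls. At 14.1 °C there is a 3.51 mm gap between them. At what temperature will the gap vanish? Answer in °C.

Gap closes when ΔL₁ + ΔL₂ = 3.51 mm = 3.51×10⁻³ m
(α₁L₁ + α₂L₂)ΔT = g
α₁L₁ + α₂L₂ = 18×10⁻⁶×2.764 + 9.1×10⁻⁶×0.5731 = 5.496721×10⁻⁵ m/K
ΔT = 3.51×10⁻³ / 5.496721×10⁻⁵ = 63.856 K
T = 14.1 + 63.856 = 77.956 °C

T = 78.0 °C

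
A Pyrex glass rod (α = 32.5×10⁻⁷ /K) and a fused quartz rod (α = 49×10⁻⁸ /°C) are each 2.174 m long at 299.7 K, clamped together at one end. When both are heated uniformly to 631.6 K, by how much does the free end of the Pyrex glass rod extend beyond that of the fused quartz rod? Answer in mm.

1.99 mm

ΔT = 331.9 K
Pyrex glass: ΔL = 32.5×10⁻⁷ × 2.174 m × 331.9 = 2.3450×10⁻³ m = 2.3450 mm
fused quartz: ΔL = 49×10⁻⁸ × 2.174 m × 331.9 = 3.5356×10⁻⁴ m = 0.35356 mm
difference = 2.3450 − 0.35356 = 1.99144 mm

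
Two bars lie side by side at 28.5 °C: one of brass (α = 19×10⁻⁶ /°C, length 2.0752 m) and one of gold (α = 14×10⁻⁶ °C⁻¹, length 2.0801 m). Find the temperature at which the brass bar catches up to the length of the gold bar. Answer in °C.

Equal length when α₁L₁ΔT − α₂L₂ΔT = L₂ − L₁ = 4.90×10⁻³ m
α₁L₁ = 3.94288×10⁻⁵, α₂L₂ = 2.91214×10⁻⁵ → Δ(αL) = 1.03074×10⁻⁵ m/K
ΔT = 4.90×10⁻³ / 1.03074×10⁻⁵ = 475.387 K, so T = 28.5 + 475.387 = 503.887 °C

T = 503.9 °C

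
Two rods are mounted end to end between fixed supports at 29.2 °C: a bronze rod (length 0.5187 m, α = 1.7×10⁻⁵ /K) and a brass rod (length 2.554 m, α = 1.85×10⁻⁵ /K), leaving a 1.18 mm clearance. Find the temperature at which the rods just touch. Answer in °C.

T = 50.2 °C

Gap closes when ΔL₁ + ΔL₂ = 1.18 mm = 1.18×10⁻³ m
(α₁L₁ + α₂L₂)ΔT = g
α₁L₁ + α₂L₂ = 1.7×10⁻⁵×0.5187 + 1.85×10⁻⁵×2.554 = 5.60669×10⁻⁵ m/K
ΔT = 1.18×10⁻³ / 5.60669×10⁻⁵ = 21.046 K
T = 29.2 + 21.046 = 50.246 °C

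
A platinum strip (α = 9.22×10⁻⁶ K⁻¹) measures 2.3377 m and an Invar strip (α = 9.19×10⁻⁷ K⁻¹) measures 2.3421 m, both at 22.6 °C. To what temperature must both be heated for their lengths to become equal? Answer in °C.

T = 249.4 °C

Equal length when α₁L₁ΔT − α₂L₂ΔT = L₂ − L₁ = 4.40×10⁻³ m
α₁L₁ = 2.1553594×10⁻⁵, α₂L₂ = 2.1523899×10⁻⁶ → Δ(αL) = 1.94012041×10⁻⁵ m/K
ΔT = 4.40×10⁻³ / 1.94012041×10⁻⁵ = 226.790 K, so T = 22.6 + 226.790 = 249.390 °C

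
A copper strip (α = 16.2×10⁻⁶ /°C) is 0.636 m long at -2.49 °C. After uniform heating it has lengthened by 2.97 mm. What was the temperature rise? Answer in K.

ΔT = 288 K

ΔL = αL₀ΔT ⇒ ΔT = ΔL / (αL₀)
ΔT = 2.97×10⁻³ m / (16.2×10⁻⁶ × 0.636 m) = 288.26 K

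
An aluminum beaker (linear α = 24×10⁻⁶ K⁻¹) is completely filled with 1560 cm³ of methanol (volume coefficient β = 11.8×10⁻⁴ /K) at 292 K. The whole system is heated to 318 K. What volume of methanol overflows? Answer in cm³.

The beaker also expands: β_container ≈ 3α = 7.2×10⁻⁵ /K
Net overflow = V₀(β_liq − 3α_cont)ΔT
β − 3α = 1.18×10⁻³ − 7.2×10⁻⁵ = 1.108×10⁻³ /K; ΔT = 26 K
ΔV = 1560 × 1.108×10⁻³ × 26 = 44.9 cm³

44.9 cm³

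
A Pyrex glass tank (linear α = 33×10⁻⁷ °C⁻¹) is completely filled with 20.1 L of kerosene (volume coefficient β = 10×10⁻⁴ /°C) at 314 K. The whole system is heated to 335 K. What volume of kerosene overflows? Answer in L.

0.418 L

The tank also expands: β_container ≈ 3α = 9.9×10⁻⁶ /K
Net overflow = V₀(β_liq − 3α_cont)ΔT
β − 3α = 1.00×10⁻³ − 9.9×10⁻⁶ = 9.901×10⁻⁴ /K; ΔT = 21 K
ΔV = 20.1 × 9.901×10⁻⁴ × 21 = 0.418 L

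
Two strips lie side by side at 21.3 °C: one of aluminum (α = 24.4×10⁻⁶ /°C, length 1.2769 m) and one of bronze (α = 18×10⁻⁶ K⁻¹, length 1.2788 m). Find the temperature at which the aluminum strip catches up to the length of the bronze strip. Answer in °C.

T = 254.8 °C

Equal length when α₁L₁ΔT − α₂L₂ΔT = L₂ − L₁ = 1.90×10⁻³ m
α₁L₁ = 3.115636×10⁻⁵, α₂L₂ = 2.30184×10⁻⁵ → Δ(αL) = 8.13796×10⁻⁶ m/K
ΔT = 1.90×10⁻³ / 8.13796×10⁻⁶ = 233.474 K, so T = 21.3 + 233.474 = 254.774 °C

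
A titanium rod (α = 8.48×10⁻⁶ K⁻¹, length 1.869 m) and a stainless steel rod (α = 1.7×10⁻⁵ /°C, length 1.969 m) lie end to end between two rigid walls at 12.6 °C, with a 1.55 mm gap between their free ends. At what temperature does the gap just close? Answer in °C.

T = 44.0 °C

Gap closes when ΔL₁ + ΔL₂ = 1.55 mm = 1.55×10⁻³ m
(α₁L₁ + α₂L₂)ΔT = g
α₁L₁ + α₂L₂ = 8.48×10⁻⁶×1.869 + 1.7×10⁻⁵×1.969 = 4.932212×10⁻⁵ m/K
ΔT = 1.55×10⁻³ / 4.932212×10⁻⁵ = 31.426 K
T = 12.6 + 31.426 = 44.026 °C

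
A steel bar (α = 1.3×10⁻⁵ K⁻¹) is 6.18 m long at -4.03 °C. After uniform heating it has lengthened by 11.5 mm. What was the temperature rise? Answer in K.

ΔT = 143 K

ΔL = αL₀ΔT ⇒ ΔT = ΔL / (αL₀)
ΔT = 11.5×10⁻³ m / (1.3×10⁻⁵ × 6.18 m) = 143.14 K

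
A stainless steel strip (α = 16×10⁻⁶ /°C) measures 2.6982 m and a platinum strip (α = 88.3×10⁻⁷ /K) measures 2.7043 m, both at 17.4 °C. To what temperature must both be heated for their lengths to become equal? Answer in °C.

T = 333.6 °C

L₁(1 + α₁ΔT) = L₂(1 + α₂ΔT) ⇒ ΔT = (L₂ − L₁)/(α₁L₁ − α₂L₂)
L₂ − L₁ = 2.7043 − 2.6982 = 6.10×10⁻³ m
α₁L₁ − α₂L₂ = 16×10⁻⁶×2.6982 − 88.3×10⁻⁷×2.7043 = 1.9292231×10⁻⁵ m/K
ΔT = 6.10×10⁻³ / 1.9292231×10⁻⁵ = 316.189 K
T = 17.4 + 316.189 = 333.589 °C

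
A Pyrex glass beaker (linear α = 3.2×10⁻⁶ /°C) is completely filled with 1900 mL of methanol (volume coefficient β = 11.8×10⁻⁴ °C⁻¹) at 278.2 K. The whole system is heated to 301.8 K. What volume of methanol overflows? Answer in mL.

52.5 mL

The beaker also expands: β_container ≈ 3α = 9.6×10⁻⁶ /K
Net overflow = V₀(β_liq − 3α_cont)ΔT
β − 3α = 1.18×10⁻³ − 9.6×10⁻⁶ = 1.1704×10⁻³ /K; ΔT = 23.6 K
ΔV = 1900 × 1.1704×10⁻³ × 23.6 = 52.5 mL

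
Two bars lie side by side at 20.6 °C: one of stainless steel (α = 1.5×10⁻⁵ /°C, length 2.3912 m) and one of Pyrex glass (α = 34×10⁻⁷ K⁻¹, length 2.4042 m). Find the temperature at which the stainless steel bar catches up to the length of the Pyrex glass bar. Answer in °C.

T = 490.0 °C

L₁(1 + α₁ΔT) = L₂(1 + α₂ΔT) ⇒ ΔT = (L₂ − L₁)/(α₁L₁ − α₂L₂)
L₂ − L₁ = 2.4042 − 2.3912 = 1.30×10⁻² m
α₁L₁ − α₂L₂ = 1.5×10⁻⁵×2.3912 − 34×10⁻⁷×2.4042 = 2.769372×10⁻⁵ m/K
ΔT = 1.30×10⁻² / 2.769372×10⁻⁵ = 469.421 K
T = 20.6 + 469.421 = 490.021 °C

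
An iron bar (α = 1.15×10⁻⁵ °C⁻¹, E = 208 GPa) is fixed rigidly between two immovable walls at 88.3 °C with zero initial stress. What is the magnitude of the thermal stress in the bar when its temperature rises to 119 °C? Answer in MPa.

σ = 73.4 MPa

Fully constrained: the free strain ε = αΔT is blocked, so σ = Eε = EαΔT.
|ΔT| = 30.7 K
σ = 208×10⁹ × 1.15×10⁻⁵ × 30.7 = 7.34×10⁷ Pa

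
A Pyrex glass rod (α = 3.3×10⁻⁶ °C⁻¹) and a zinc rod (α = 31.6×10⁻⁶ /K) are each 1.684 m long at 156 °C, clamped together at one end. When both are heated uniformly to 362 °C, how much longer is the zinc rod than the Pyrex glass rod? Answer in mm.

ΔT = 206 K
Pyrex glass: ΔL = 3.3×10⁻⁶ × 1.684 m × 206 = 1.1448×10⁻³ m = 1.1448 mm
zinc: ΔL = 31.6×10⁻⁶ × 1.684 m × 206 = 1.0962×10⁻² m = 10.962 mm
difference = 10.962 − 1.1448 = 9.8172 mm

9.82 mm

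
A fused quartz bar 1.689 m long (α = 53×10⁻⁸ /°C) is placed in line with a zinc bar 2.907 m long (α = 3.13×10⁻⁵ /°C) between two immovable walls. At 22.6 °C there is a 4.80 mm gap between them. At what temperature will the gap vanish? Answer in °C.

Gap closes when ΔL₁ + ΔL₂ = 4.80 mm = 4.80×10⁻³ m
(α₁L₁ + α₂L₂)ΔT = g
α₁L₁ + α₂L₂ = 53×10⁻⁸×1.689 + 3.13×10⁻⁵×2.907 = 9.188427×10⁻⁵ m/K
ΔT = 4.80×10⁻³ / 9.188427×10⁻⁵ = 52.240 K
T = 22.6 + 52.240 = 74.840 °C

T = 74.8 °C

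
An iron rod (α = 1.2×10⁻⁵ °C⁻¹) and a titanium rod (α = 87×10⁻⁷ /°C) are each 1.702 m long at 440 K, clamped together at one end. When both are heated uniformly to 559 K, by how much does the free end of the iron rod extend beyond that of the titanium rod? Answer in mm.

0.668 mm

ΔT = 119 K
iron: ΔL = 1.2×10⁻⁵ × 1.702 m × 119 = 2.4305×10⁻³ m = 2.4305 mm
titanium: ΔL = 87×10⁻⁷ × 1.702 m × 119 = 1.7621×10⁻³ m = 1.7621 mm
difference = 2.4305 − 1.7621 = 0.6684 mm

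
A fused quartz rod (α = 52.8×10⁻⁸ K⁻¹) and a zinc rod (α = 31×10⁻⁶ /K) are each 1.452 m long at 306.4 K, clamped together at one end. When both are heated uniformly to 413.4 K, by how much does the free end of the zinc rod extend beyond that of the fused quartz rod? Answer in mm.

4.73 mm

ΔT = 107.0 K
fused quartz: ΔL = 52.8×10⁻⁸ × 1.452 m × 107.0 = 8.2032×10⁻⁵ m = 0.082032 mm
zinc: ΔL = 31×10⁻⁶ × 1.452 m × 107.0 = 4.8163×10⁻³ m = 4.8163 mm
difference = 4.8163 − 0.082032 = 4.734268 mm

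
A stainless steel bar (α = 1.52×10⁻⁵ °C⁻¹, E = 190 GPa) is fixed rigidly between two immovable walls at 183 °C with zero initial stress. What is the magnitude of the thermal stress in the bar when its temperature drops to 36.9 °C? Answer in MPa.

Fully constrained: the free strain ε = αΔT is blocked, so σ = Eε = EαΔT.
|ΔT| = 146.1 K
σ = 190×10⁹ × 1.52×10⁻⁵ × 146.1 = 4.22×10⁸ Pa

σ = 422 MPa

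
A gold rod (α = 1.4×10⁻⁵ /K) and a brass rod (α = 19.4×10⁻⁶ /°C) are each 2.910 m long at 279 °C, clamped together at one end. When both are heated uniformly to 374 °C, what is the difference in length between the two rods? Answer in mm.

ΔT = 95 K
gold: ΔL = 1.4×10⁻⁵ × 2.910 m × 95 = 3.8703×10⁻³ m = 3.8703 mm
brass: ΔL = 19.4×10⁻⁶ × 2.910 m × 95 = 5.3631×10⁻³ m = 5.3631 mm
difference = 5.3631 − 3.8703 = 1.4928 mm

1.49 mm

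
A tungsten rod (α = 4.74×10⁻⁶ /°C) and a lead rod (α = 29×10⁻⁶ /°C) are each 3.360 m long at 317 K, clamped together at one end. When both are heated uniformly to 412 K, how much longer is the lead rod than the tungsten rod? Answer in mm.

7.74 mm

ΔT = 95 K
tungsten: ΔL = 4.74×10⁻⁶ × 3.360 m × 95 = 1.5130×10⁻³ m = 1.5130 mm
lead: ΔL = 29×10⁻⁶ × 3.360 m × 95 = 9.2568×10⁻³ m = 9.2568 mm
difference = 9.2568 − 1.5130 = 7.7438 mm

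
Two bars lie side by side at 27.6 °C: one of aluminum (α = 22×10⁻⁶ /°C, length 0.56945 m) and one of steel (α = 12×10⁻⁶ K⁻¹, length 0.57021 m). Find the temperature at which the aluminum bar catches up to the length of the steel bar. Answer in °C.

L₁(1 + α₁ΔT) = L₂(1 + α₂ΔT) ⇒ ΔT = (L₂ − L₁)/(α₁L₁ − α₂L₂)
L₂ − L₁ = 0.57021 − 0.56945 = 7.60×10⁻⁴ m
α₁L₁ − α₂L₂ = 22×10⁻⁶×0.56945 − 12×10⁻⁶×0.57021 = 5.68538×10⁻⁶ m/K
ΔT = 7.60×10⁻⁴ / 5.68538×10⁻⁶ = 133.676 K
T = 27.6 + 133.676 = 161.276 °C

T = 161.3 °C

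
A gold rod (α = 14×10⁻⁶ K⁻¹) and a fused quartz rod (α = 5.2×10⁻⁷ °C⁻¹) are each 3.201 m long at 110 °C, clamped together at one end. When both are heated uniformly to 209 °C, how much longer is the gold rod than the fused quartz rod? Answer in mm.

ΔT = 99 K
gold: ΔL = 14×10⁻⁶ × 3.201 m × 99 = 4.4366×10⁻³ m = 4.4366 mm
fused quartz: ΔL = 5.2×10⁻⁷ × 3.201 m × 99 = 1.6479×10⁻⁴ m = 0.16479 mm
difference = 4.4366 − 0.16479 = 4.27181 mm

4.27 mm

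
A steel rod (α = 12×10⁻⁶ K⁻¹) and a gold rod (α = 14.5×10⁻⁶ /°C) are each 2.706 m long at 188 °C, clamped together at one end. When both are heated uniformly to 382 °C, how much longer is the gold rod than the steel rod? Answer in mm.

ΔT = 194 K
steel: ΔL = 12×10⁻⁶ × 2.706 m × 194 = 6.2996×10⁻³ m = 6.2996 mm
gold: ΔL = 14.5×10⁻⁶ × 2.706 m × 194 = 7.6120×10⁻³ m = 7.6120 mm
difference = 7.6120 − 6.2996 = 1.3124 mm

1.31 mm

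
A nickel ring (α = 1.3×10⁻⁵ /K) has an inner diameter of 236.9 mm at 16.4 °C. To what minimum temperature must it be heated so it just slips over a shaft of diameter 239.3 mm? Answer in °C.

T = 796 °C

Required Δd = 239.3 − 236.9 = 2.4 mm
Δd = αd₀ΔT ⇒ ΔT = Δd/(αd₀) = 2.4 / (1.3×10⁻⁵ × 236.9) = 779.30 K
T_min = 16.4 + 779.30 = 795.70 °C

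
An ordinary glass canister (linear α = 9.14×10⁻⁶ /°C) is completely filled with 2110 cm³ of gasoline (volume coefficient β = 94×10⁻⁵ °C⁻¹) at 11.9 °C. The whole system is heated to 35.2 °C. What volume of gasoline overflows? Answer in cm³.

44.9 cm³

The canister also expands: β_container ≈ 3α = 2.742×10⁻⁵ /K
Net overflow = V₀(β_liq − 3α_cont)ΔT
β − 3α = 9.40×10⁻⁴ − 2.742×10⁻⁵ = 9.1258×10⁻⁴ /K; ΔT = 23.3 K
ΔV = 2110 × 9.1258×10⁻⁴ × 23.3 = 44.9 cm³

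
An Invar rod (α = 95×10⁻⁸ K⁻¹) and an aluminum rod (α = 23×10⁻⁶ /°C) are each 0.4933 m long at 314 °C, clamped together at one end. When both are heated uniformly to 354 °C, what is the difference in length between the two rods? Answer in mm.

ΔT = 40 K
Invar: ΔL = 95×10⁻⁸ × 0.4933 m × 40 = 1.8745×10⁻⁵ m = 0.018745 mm
aluminum: ΔL = 23×10⁻⁶ × 0.4933 m × 40 = 4.5384×10⁻⁴ m = 0.45384 mm
difference = 0.45384 − 0.018745 = 0.435095 mm

0.435 mm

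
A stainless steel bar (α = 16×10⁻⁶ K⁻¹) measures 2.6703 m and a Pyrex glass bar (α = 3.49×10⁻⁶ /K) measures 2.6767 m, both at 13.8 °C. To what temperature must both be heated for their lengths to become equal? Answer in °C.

L₁(1 + α₁ΔT) = L₂(1 + α₂ΔT) ⇒ ΔT = (L₂ − L₁)/(α₁L₁ − α₂L₂)
L₂ − L₁ = 2.6767 − 2.6703 = 6.40×10⁻³ m
α₁L₁ − α₂L₂ = 16×10⁻⁶×2.6703 − 3.49×10⁻⁶×2.6767 = 3.3383117×10⁻⁵ m/K
ΔT = 6.40×10⁻³ / 3.3383117×10⁻⁵ = 191.714 K
T = 13.8 + 191.714 = 205.514 °C

T = 205.5 °C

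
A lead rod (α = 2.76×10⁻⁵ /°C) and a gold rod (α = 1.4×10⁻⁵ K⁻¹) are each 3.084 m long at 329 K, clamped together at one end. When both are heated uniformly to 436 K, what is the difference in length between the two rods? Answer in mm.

4.49 mm

ΔT = 107 K
lead: ΔL = 2.76×10⁻⁵ × 3.084 m × 107 = 9.1077×10⁻³ m = 9.1077 mm
gold: ΔL = 1.4×10⁻⁵ × 3.084 m × 107 = 4.6198×10⁻³ m = 4.6198 mm
difference = 9.1077 − 4.6198 = 4.4879 mm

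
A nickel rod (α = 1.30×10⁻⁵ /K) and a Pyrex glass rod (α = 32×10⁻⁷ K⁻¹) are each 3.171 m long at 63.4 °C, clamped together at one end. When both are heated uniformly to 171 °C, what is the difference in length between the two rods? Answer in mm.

3.34 mm

ΔT = 107.6 K
nickel: ΔL = 1.30×10⁻⁵ × 3.171 m × 107.6 = 4.4356×10⁻³ m = 4.4356 mm
Pyrex glass: ΔL = 32×10⁻⁷ × 3.171 m × 107.6 = 1.0918×10⁻³ m = 1.0918 mm
difference = 4.4356 − 1.0918 = 3.3438 mm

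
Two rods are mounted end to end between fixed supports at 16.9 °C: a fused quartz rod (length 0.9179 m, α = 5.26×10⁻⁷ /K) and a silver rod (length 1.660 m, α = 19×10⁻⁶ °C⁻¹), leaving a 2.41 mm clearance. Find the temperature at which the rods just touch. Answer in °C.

α₁L₁ = 4.828154×10⁻⁷ m/K, α₂L₂ = 3.154×10⁻⁵ m/K → total 3.20228154×10⁻⁵ m/K
ΔT = g/(α₁L₁+α₂L₂) = 2.41×10⁻³ / 3.20228154×10⁻⁵ = 75.259 K
T = 16.9 + 75.259 = 92.159 °C

T = 92.2 °C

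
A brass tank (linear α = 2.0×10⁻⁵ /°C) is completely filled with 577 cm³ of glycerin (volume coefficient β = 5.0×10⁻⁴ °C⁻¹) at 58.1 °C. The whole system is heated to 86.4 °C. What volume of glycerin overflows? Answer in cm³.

The tank also expands: β_container ≈ 3α = 6.0×10⁻⁵ /K
Net overflow = V₀(β_liq − 3α_cont)ΔT
β − 3α = 5.00×10⁻⁴ − 6.0×10⁻⁵ = 4.40×10⁻⁴ /K; ΔT = 28.3 K
ΔV = 577 × 4.40×10⁻⁴ × 28.3 = 7.18 cm³

7.18 cm³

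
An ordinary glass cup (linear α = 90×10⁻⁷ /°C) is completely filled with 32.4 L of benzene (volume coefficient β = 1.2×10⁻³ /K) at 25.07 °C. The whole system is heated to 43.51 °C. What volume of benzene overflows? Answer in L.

0.701 L

The cup also expands: β_container ≈ 3α = 2.7×10⁻⁵ /K
Net overflow = V₀(β_liq − 3α_cont)ΔT
β − 3α = 1.20×10⁻³ − 2.7×10⁻⁵ = 1.173×10⁻³ /K; ΔT = 18.44 K
ΔV = 32.4 × 1.173×10⁻³ × 18.44 = 0.701 L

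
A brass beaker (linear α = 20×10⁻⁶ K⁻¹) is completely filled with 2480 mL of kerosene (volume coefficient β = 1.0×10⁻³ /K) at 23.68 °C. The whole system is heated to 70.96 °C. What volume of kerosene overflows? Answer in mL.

110 mL

The beaker also expands: β_container ≈ 3α = 6.0×10⁻⁵ /K
Net overflow = V₀(β_liq − 3α_cont)ΔT
β − 3α = 1.00×10⁻³ − 6.0×10⁻⁵ = 9.40×10⁻⁴ /K; ΔT = 47.28 K
ΔV = 2480 × 9.40×10⁻⁴ × 47.28 = 110 mL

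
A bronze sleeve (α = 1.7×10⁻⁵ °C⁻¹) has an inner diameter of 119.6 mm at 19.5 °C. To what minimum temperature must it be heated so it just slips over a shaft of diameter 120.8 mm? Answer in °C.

T = 610 °C

Required Δd = 120.8 − 119.6 = 1.2 mm
Δd = αd₀ΔT ⇒ ΔT = Δd/(αd₀) = 1.2 / (1.7×10⁻⁵ × 119.6) = 590.20 K
T_min = 19.5 + 590.20 = 609.70 °C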